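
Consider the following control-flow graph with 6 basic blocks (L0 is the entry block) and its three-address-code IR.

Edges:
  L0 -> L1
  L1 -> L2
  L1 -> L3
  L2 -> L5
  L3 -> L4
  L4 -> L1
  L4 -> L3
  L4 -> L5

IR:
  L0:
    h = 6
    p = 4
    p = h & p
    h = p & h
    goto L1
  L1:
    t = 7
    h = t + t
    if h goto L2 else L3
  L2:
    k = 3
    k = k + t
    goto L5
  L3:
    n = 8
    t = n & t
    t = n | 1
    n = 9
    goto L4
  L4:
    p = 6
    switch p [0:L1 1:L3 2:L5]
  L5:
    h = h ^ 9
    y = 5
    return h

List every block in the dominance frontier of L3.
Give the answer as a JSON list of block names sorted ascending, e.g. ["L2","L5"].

Answer: ["L1", "L3", "L5"]

Working:
idom tree: L1←L0 L2←L1 L3←L1 L4←L3 L5←L1
Join-block Dom:
  L1: preds {L0,L4}: {L0} ∩ {L0,L1,L3,L4} = {L0}; idom=L0
  L3: preds {L1,L4}: {L0,L1} ∩ {L0,L1,L3,L4} = {L0,L1}; idom=L1
  L5: preds {L2,L4}: {L0,L1,L2} ∩ {L0,L1,L3,L4} = {L0,L1}; idom=L1

DF derivation:
  join L1 pred L0: · stop@L0
  join L1 pred L4: L4→L3→L1 stop@L0
  join L3 pred L1: · stop@L1
  join L3 pred L4: L4→L3 stop@L1
  join L5 pred L2: L2 stop@L1
  join L5 pred L4: L4→L3 stop@L1
  L0 → ∅
  L1 → {L1}
  L2 → {L5}
  L3 → {L1,L3,L5}
  L4 → {L1,L3,L5}
  L5 → ∅

DF(L3) = ["L1", "L3", "L5"]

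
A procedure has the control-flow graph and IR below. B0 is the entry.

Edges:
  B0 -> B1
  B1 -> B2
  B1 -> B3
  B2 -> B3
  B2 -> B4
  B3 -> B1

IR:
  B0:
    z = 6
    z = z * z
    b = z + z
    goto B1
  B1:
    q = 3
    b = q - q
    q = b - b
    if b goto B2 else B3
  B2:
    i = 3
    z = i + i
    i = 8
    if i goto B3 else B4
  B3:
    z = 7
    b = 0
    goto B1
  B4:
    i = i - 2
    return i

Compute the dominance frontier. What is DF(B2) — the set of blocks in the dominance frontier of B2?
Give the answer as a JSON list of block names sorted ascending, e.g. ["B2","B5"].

Answer: ["B3"]

Derivation:
idom tree: B1←B0 B2←B1 B3←B1 B4←B2
Dom∩ at merges:
  B1: preds {B0,B3}: {B0} ∩ {B0,B1,B3} = {B0}; idom=B0
  B3: preds {B1,B2}: {B0,B1} ∩ {B0,B1,B2} = {B0,B1}; idom=B1

DF derivation:
  join B1 pred B0: · stop@B0
  join B1 pred B3: B3→B1 stop@B0
  join B3 pred B1: · stop@B1
  join B3 pred B2: B2 stop@B1
  B0 → ∅
  B1 → {B1}
  B2 → {B3}
  B3 → {B1}
  B4 → ∅

DF(B2) = ["B3"]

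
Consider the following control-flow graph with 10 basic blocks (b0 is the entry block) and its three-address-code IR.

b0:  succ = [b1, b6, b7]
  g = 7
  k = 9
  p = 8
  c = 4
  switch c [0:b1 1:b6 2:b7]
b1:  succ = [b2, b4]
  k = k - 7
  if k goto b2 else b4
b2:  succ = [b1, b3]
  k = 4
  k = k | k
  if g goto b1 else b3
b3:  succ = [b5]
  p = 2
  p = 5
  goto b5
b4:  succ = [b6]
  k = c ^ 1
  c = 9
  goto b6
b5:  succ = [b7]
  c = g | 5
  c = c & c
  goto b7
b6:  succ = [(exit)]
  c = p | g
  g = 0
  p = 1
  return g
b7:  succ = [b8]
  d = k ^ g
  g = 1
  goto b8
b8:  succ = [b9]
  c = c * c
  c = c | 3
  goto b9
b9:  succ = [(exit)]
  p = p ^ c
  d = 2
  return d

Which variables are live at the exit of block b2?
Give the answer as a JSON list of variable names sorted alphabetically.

def/use:
  b0: {c,g,k,p} / ∅
  b1: {k} / {k}
  b2: {k} / {g}
  b3: {p} / ∅
  b4: {c,k} / {c}
  b5: {c} / {g}
  b6: {c,g,p} / {g,p}
  b7: {d,g} / {g,k}
  b8: {c} / {c}
  b9: {d,p} / {c,p}

Backward fixpoint:
  b0: in=∅ out={c,g,k,p}
  b1: in={c,g,k,p} out={c,g,p}
  b2: in={c,g,p} out={c,g,k,p}
  b3: in={g,k} out={g,k,p}
  b4: in={c,g,p} out={g,p}
  b5: in={g,k,p} out={c,g,k,p}
  b6: in={g,p} out=∅
  b7: in={c,g,k,p} out={c,p}
  b8: in={c,p} out={c,p}
  b9: in={c,p} out=∅

live-out(b2) = ["c", "g", "k", "p"]

Answer: ["c", "g", "k", "p"]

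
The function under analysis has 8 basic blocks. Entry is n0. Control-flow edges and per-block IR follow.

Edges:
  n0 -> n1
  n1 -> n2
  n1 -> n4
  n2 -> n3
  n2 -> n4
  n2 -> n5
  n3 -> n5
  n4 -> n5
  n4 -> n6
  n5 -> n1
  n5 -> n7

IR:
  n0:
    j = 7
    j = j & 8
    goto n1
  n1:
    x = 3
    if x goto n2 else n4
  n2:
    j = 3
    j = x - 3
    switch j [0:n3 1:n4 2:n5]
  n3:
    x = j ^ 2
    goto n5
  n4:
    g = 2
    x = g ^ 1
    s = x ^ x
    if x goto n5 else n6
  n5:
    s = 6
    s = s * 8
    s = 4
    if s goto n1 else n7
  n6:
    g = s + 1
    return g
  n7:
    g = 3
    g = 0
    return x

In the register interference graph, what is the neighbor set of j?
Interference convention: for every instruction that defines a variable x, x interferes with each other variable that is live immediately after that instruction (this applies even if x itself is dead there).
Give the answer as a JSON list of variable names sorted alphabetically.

Answer: ["x"]

Analysis:
Per-block:
  n0 def {j} use ∅
  n1 def {x} use ∅
  n2 def {j} use {x}
  n3 def {x} use {j}
  n4 def {g,s,x} use ∅
  n5 def {s} use ∅
  n6 def {g} use {s}
  n7 def {g} use {x}

Backward fixpoint:
  n0: in=∅ out=∅
  n1: in=∅ out={x}
  n2: in={x} out={j,x}
  n3: in={j} out={x}
  n4: in=∅ out={s,x}
  n5: in={x} out={x}
  n6: in={s} out=∅
  n7: in={x} out=∅

Conflict graph:
  g↔{x}
  j↔{x}
  s↔{x}
  x↔{g,j,s}

N(j) = ["x"]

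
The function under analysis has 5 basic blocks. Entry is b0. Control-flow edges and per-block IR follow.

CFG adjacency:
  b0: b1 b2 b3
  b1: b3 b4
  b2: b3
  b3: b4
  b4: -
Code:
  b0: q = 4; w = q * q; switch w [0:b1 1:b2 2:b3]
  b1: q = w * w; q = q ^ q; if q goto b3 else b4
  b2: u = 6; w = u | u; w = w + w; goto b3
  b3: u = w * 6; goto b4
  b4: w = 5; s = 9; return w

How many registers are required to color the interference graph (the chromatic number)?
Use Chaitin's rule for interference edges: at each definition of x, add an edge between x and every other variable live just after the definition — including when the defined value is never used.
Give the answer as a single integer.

def/use:
  b0: def={q,w} ue=∅
  b1: def={q} ue={w}
  b2: def={u,w} ue=∅
  b3: def={u} ue={w}
  b4: def={s,w} ue=∅

Backward fixpoint:
  b0 li=∅ lo={w}
  b1 li={w} lo={w}
  b2 li=∅ lo={w}
  b3 li={w} lo=∅
  b4 li=∅ lo=∅

Conflict graph:
  q: {w}
  s: {w}
  u: ∅
  w: {q,s}

Colouring:
  lower bound: {q,w} mutually conflict ⇒ χ ≥ 2
  assign q→r1 s→r1 u→r0 w→r0 — no edge inside a register ⇒ χ ≤ 2
  χ = 2

Answer: 2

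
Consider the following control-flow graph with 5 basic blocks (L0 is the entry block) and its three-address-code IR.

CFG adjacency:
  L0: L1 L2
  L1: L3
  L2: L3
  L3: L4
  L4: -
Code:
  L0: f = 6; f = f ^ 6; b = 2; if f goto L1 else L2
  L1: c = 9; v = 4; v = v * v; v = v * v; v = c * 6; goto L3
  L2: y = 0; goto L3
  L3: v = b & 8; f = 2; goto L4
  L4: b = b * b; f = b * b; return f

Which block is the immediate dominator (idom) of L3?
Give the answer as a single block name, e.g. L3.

Answer: L0

Working:
idom tree: L1←L0 L2←L0 L3←L0 L4←L3
Join-block Dom:
  L3: preds {L1,L2}: {L0,L1} ∩ {L0,L2} = {L0}; idom=L0

idom(L3) = L0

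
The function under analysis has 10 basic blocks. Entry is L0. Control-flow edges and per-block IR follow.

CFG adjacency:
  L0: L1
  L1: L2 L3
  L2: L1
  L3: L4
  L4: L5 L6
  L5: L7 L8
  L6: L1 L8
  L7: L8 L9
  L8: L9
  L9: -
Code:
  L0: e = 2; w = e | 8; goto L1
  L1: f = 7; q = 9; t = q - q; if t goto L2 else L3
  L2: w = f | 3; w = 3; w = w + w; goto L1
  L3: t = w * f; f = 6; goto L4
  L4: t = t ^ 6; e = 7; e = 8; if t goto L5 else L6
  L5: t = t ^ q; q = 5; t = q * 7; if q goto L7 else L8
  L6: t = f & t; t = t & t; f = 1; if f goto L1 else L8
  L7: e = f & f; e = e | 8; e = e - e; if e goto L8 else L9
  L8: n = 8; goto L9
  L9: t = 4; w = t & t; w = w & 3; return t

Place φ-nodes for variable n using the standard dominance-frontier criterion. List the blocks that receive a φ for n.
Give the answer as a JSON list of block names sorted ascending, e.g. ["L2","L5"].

idom tree: L1←L0 L2←L1 L3←L1 L4←L3 L5←L4 L6←L4 L7←L5 L8←L4 L9←L4
Dom at joins:
  L1: preds {L0,L2,L6}: {L0} ∩ {L0,L1,L2} ∩ {L0,L1,L3,L4,L6} = {L0}; idom=L0
  L8: preds {L5,L6,L7}: {L0,L1,L3,L4,L5} ∩ {L0,L1,L3,L4,L6} ∩ {L0,L1,L3,L4,L5,L7} = {L0,L1,L3,L4}; idom=L4
  L9: preds {L7,L8}: {L0,L1,L3,L4,L5,L7} ∩ {L0,L1,L3,L4,L8} = {L0,L1,L3,L4}; idom=L4

DF walk-up:
  join L1 pred L0: · stop@L0
  join L1 pred L2: L2→L1 stop@L0
  join L1 pred L6: L6→L4→L3→L1 stop@L0
  join L8 pred L5: L5 stop@L4
  join L8 pred L6: L6 stop@L4
  join L8 pred L7: L7→L5 stop@L4
  join L9 pred L7: L7→L5 stop@L4
  join L9 pred L8: L8 stop@L4
  L0 → ∅
  L1 → {L1}
  L2 → {L1}
  L3 → {L1}
  L4 → {L1}
  L5 → {L8,L9}
  L6 → {L1,L8}
  L7 → {L8,L9}
  L8 → {L9}
  L9 → ∅

φ for n: defs {L8}
  DF⁺ = {L9}

Answer: ["L9"]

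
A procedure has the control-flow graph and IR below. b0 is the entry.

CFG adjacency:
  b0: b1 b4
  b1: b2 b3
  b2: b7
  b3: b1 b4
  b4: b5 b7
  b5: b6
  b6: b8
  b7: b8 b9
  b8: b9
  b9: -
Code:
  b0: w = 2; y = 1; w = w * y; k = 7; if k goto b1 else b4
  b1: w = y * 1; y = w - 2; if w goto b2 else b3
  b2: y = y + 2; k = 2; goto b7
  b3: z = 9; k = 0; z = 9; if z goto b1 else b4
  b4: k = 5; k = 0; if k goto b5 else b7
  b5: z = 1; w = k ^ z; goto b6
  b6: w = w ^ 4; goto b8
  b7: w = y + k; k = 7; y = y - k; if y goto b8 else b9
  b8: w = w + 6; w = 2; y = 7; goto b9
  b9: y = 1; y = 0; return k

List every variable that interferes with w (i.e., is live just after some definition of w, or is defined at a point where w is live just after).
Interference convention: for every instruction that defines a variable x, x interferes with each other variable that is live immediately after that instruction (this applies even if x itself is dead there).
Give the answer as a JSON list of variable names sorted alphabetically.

Answer: ["k", "y"]

Working:
Block summaries:
  b0: def={k,w,y} ue=∅
  b1: def={w,y} ue={y}
  b2: def={k,y} ue={y}
  b3: def={k,z} ue=∅
  b4: def={k} ue=∅
  b5: def={w,z} ue={k}
  b6: def={w} ue={w}
  b7: def={k,w,y} ue={k,y}
  b8: def={w,y} ue={w}
  b9: def={y} ue={k}

Liveness:
  b0: in=∅ out={y}
  b1: in={y} out={y}
  b2: in={y} out={k,y}
  b3: in={y} out={y}
  b4: in={y} out={k,y}
  b5: in={k} out={k,w}
  b6: in={k,w} out={k,w}
  b7: in={k,y} out={k,w}
  b8: in={k,w} out={k}
  b9: in={k} out=∅

Interfere edges:
  k: {w,y,z}
  w: {k,y}
  y: {k,w,z}
  z: {k,y}

N(w) = ["k", "y"]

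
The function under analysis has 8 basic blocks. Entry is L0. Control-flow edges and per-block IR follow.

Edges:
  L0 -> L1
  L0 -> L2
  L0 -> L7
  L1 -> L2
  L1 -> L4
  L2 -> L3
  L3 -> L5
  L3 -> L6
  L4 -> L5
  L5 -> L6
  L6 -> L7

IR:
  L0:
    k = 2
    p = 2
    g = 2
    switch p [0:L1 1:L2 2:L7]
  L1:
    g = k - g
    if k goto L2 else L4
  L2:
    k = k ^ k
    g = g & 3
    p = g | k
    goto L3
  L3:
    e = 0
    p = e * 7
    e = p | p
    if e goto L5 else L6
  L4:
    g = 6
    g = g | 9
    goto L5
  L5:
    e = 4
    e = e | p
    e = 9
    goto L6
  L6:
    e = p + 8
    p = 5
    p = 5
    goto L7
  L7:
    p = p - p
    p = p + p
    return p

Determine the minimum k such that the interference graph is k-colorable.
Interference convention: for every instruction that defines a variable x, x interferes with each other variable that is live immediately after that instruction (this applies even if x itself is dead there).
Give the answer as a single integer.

Answer: 3

Working:
def/use:
  L0: def={g,k,p} ue=∅
  L1: def={g} ue={g,k}
  L2: def={g,k,p} ue={g,k}
  L3: def={e,p} ue=∅
  L4: def={g} ue=∅
  L5: def={e} ue={p}
  L6: def={e,p} ue={p}
  L7: def={p} ue={p}

Liveness:
  live L0: ∅→{g,k,p}
  live L1: {g,k,p}→{g,k,p}
  live L2: {g,k}→∅
  live L3: ∅→{p}
  live L4: {p}→{p}
  live L5: {p}→{p}
  live L6: {p}→{p}
  live L7: {p}→∅

Interfere edges:
  e↔{p}
  g↔{k,p}
  k↔{g,p}
  p↔{e,g,k}

Colouring:
  lower bound: {g,k,p} mutually conflict ⇒ χ ≥ 3
  assign e→c1 g→c1 k→c2 p→c0 — no edge inside a register ⇒ χ ≤ 3
  χ = 3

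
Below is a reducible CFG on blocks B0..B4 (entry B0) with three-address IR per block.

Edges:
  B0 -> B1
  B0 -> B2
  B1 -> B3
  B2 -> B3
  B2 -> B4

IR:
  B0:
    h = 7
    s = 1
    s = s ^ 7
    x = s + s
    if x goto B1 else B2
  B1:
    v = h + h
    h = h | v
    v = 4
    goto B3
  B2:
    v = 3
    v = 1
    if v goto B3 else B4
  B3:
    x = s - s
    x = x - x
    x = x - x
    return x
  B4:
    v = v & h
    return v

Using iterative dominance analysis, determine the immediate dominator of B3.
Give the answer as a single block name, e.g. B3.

Answer: B0

Working:
idom tree: B1←B0 B2←B0 B3←B0 B4←B2
Dom at joins:
  B3: preds {B1,B2}: {B0,B1} ∩ {B0,B2} = {B0}; idom=B0

idom(B3) = B0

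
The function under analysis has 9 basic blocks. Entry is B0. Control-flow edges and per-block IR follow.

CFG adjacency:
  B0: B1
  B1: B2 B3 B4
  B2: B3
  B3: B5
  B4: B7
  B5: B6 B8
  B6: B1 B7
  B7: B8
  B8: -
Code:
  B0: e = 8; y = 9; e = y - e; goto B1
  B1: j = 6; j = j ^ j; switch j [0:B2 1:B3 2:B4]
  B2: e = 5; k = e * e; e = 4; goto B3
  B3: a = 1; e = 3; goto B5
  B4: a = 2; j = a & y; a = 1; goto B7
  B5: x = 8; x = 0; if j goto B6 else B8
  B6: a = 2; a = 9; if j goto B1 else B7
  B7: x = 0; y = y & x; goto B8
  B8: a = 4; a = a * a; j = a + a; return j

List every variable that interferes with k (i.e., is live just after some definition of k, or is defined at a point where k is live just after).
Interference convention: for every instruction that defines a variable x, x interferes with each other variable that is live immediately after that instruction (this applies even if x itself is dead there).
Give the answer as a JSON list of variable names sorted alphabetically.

def/use:
  B0 def {e,y} use ∅
  B1 def {j} use ∅
  B2 def {e,k} use ∅
  B3 def {a,e} use ∅
  B4 def {a,j} use {y}
  B5 def {x} use {j}
  B6 def {a} use {j}
  B7 def {x,y} use {y}
  B8 def {a,j} use ∅

Liveness:
  live B0: ∅→{y}
  live B1: {y}→{j,y}
  live B2: {j,y}→{j,y}
  live B3: {j,y}→{j,y}
  live B4: {y}→{y}
  live B5: {j,y}→{j,y}
  live B6: {j,y}→{y}
  live B7: {y}→∅
  live B8: ∅→∅

Interfere edges:
  a — {j,y}
  e — {j,y}
  j — {a,e,k,x,y}
  k — {j,y}
  x — {j,y}
  y — {a,e,j,k,x}

N(k) = ["j", "y"]

Answer: ["j", "y"]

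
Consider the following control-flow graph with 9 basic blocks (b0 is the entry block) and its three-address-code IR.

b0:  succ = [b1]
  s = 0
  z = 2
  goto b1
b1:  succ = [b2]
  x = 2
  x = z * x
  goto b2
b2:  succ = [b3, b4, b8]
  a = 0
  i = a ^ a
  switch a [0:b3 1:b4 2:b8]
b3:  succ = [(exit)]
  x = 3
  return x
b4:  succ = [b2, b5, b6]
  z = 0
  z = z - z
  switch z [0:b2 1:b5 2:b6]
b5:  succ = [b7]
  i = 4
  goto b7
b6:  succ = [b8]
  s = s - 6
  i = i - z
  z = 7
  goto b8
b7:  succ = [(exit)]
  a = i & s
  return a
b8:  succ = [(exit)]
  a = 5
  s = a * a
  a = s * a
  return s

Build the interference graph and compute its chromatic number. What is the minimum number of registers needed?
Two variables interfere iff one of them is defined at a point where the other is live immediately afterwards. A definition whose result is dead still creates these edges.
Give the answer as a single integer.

Block summaries:
  b0 def {s,z} use ∅
  b1 def {x} use {z}
  b2 def {a,i} use ∅
  b3 def {x} use ∅
  b4 def {z} use ∅
  b5 def {i} use ∅
  b6 def {i,s,z} use {i,s,z}
  b7 def {a} use {i,s}
  b8 def {a,s} use ∅

Backward fixpoint:
  b0: in=∅ out={s,z}
  b1: in={s,z} out={s}
  b2: in={s} out={i,s}
  b3: in=∅ out=∅
  b4: in={i,s} out={i,s,z}
  b5: in={s} out={i,s}
  b6: in={i,s,z} out=∅
  b7: in={i,s} out=∅
  b8: in=∅ out=∅

Interference:
  a↔{i,s}
  i↔{a,s,z}
  s↔{a,i,x,z}
  x↔{s,z}
  z↔{i,s,x}

Colouring:
  clique {a,i,s} ⇒ need ≥ 3
  3-colouring: R0={s}  R1={i,x}  R2={a,z}
  χ = 3

Answer: 3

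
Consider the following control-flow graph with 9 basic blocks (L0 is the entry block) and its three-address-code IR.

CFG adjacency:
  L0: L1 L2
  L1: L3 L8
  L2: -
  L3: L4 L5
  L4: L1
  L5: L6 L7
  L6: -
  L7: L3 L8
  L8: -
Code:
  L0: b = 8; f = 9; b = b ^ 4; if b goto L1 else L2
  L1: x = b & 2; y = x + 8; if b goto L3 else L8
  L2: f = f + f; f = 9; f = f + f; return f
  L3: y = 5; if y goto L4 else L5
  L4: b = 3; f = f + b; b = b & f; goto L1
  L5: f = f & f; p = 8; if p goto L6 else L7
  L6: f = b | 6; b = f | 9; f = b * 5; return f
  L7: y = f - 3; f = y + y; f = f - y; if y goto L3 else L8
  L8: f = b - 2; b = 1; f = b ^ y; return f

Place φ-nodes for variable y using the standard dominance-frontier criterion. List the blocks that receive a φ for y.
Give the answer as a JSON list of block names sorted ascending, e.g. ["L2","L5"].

idom tree: L1←L0 L2←L0 L3←L1 L4←L3 L5←L3 L6←L5 L7←L5 L8←L1
Dom at joins:
  L1: preds {L0,L4}: {L0} ∩ {L0,L1,L3,L4} = {L0}; idom=L0
  L3: preds {L1,L7}: {L0,L1} ∩ {L0,L1,L3,L5,L7} = {L0,L1}; idom=L1
  L8: preds {L1,L7}: {L0,L1} ∩ {L0,L1,L3,L5,L7} = {L0,L1}; idom=L1

DF walk-up:
  L1←L0: walk · to L0
  L1←L4: walk L4→L3→L1 to L0
  L3←L1: walk · to L1
  L3←L7: walk L7→L5→L3 to L1
  L8←L1: walk · to L1
  L8←L7: walk L7→L5→L3 to L1
  L0: DF=∅
  L1: DF={L1}
  L2: DF=∅
  L3: DF={L1,L3,L8}
  L4: DF={L1}
  L5: DF={L3,L8}
  L6: DF=∅
  L7: DF={L3,L8}
  L8: DF=∅

φ for y: defs {L1,L3,L7}
  DF⁺ = {L1,L3,L8}

Answer: ["L1", "L3", "L8"]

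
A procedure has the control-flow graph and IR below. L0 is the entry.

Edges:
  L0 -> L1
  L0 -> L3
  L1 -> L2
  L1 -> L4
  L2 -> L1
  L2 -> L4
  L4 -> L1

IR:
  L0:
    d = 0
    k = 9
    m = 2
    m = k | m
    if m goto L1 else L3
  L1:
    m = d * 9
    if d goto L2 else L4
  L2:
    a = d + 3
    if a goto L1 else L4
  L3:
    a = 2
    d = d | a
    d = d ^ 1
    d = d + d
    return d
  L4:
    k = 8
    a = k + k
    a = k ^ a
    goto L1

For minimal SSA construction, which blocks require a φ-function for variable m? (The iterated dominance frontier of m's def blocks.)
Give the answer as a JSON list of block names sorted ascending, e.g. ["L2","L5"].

idom tree: L1←L0 L2←L1 L3←L0 L4←L1
Dom∩ at merges:
  L1: preds {L0,L2,L4}: {L0} ∩ {L0,L1,L2} ∩ {L0,L1,L4} = {L0}; idom=L0
  L4: preds {L1,L2}: {L0,L1} ∩ {L0,L1,L2} = {L0,L1}; idom=L1

DF derivation:
  join L1 pred L0: · stop@L0
  join L1 pred L2: L2→L1 stop@L0
  join L1 pred L4: L4→L1 stop@L0
  join L4 pred L1: · stop@L1
  join L4 pred L2: L2 stop@L1
  L0 → ∅
  L1 → {L1}
  L2 → {L1,L4}
  L3 → ∅
  L4 → {L1}

φ for m: defs {L0,L1}
  DF⁺ = {L1}

Answer: ["L1"]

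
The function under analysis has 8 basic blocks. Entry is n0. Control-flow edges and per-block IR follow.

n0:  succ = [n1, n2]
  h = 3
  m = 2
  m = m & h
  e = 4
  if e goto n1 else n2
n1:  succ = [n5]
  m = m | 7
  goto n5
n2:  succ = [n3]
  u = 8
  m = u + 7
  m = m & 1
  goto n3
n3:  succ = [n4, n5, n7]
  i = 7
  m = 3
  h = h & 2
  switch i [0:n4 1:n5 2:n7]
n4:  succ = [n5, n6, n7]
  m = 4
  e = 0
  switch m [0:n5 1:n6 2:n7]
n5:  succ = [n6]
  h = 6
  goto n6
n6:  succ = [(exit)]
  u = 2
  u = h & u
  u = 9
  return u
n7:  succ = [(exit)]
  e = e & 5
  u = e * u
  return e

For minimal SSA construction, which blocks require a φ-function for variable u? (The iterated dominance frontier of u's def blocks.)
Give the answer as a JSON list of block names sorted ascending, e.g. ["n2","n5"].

idom tree: n1←n0 n2←n0 n3←n2 n4←n3 n5←n0 n6←n0 n7←n3
Dom∩ at merges:
  n5: preds {n1,n3,n4}: {n0,n1} ∩ {n0,n2,n3} ∩ {n0,n2,n3,n4} = {n0}; idom=n0
  n6: preds {n4,n5}: {n0,n2,n3,n4} ∩ {n0,n5} = {n0}; idom=n0
  n7: preds {n3,n4}: {n0,n2,n3} ∩ {n0,n2,n3,n4} = {n0,n2,n3}; idom=n3

DF walk-up:
  n5←n1: walk n1 to n0
  n5←n3: walk n3→n2 to n0
  n5←n4: walk n4→n3→n2 to n0
  n6←n4: walk n4→n3→n2 to n0
  n6←n5: walk n5 to n0
  n7←n3: walk · to n3
  n7←n4: walk n4 to n3
  n0 → ∅
  n1 → {n5}
  n2 → {n5,n6}
  n3 → {n5,n6}
  n4 → {n5,n6,n7}
  n5 → {n6}
  n6 → ∅
  n7 → ∅

φ for u: defs {n2,n6,n7}
  DF⁺ = {n5,n6}

Answer: ["n5", "n6"]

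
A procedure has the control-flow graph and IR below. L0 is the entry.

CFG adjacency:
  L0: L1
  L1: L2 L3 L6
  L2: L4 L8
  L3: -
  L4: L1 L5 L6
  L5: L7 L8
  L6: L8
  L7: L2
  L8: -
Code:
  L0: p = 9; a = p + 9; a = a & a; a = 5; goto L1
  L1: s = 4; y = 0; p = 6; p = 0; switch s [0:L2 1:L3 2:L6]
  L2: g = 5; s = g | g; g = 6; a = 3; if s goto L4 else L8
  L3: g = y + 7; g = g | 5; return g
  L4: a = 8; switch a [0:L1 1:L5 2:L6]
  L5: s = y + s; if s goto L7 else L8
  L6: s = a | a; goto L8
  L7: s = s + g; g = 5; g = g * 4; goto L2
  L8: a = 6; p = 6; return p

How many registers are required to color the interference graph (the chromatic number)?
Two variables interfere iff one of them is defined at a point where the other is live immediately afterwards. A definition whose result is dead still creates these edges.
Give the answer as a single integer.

Per-block:
  L0 def {a,p} use ∅
  L1 def {p,s,y} use ∅
  L2 def {a,g,s} use ∅
  L3 def {g} use {y}
  L4 def {a} use ∅
  L5 def {s} use {s,y}
  L6 def {s} use {a}
  L7 def {g,s} use {g,s}
  L8 def {a,p} use ∅

Live sets:
  L0 li=∅ lo={a}
  L1 li={a} lo={a,y}
  L2 li={y} lo={g,s,y}
  L3 li={y} lo=∅
  L4 li={g,s,y} lo={a,g,s,y}
  L5 li={g,s,y} lo={g,s,y}
  L6 li={a} lo=∅
  L7 li={g,s,y} lo={y}
  L8 li=∅ lo=∅

Conflict graph:
  a↔{g,p,s,y}
  g↔{a,s,y}
  p↔{a,s,y}
  s↔{a,g,p,y}
  y↔{a,g,p,s}

Chromatic number:
  lower bound: {a,g,s,y} mutually conflict ⇒ χ ≥ 4
  assign a→R0 g→R3 p→R3 s→R1 y→R2 — no edge inside a register ⇒ χ ≤ 4
  χ = 4

Answer: 4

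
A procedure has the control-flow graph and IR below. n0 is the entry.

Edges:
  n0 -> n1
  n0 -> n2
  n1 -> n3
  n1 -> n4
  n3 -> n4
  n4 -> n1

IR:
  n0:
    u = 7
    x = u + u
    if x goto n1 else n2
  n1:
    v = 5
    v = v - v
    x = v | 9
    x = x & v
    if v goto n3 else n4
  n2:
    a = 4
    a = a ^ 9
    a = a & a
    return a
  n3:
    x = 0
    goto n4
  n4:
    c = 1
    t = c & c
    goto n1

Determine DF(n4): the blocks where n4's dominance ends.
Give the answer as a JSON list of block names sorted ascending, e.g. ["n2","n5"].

idom tree: n1←n0 n2←n0 n3←n1 n4←n1
Dom at joins:
  n1: preds {n0,n4}: {n0} ∩ {n0,n1,n4} = {n0}; idom=n0
  n4: preds {n1,n3}: {n0,n1} ∩ {n0,n1,n3} = {n0,n1}; idom=n1

DF walk-up:
  n1←n0: walk · to n0
  n1←n4: walk n4→n1 to n0
  n4←n1: walk · to n1
  n4←n3: walk n3 to n1
  n0: DF=∅
  n1: DF={n1}
  n2: DF=∅
  n3: DF={n4}
  n4: DF={n1}

DF(n4) = ["n1"]

Answer: ["n1"]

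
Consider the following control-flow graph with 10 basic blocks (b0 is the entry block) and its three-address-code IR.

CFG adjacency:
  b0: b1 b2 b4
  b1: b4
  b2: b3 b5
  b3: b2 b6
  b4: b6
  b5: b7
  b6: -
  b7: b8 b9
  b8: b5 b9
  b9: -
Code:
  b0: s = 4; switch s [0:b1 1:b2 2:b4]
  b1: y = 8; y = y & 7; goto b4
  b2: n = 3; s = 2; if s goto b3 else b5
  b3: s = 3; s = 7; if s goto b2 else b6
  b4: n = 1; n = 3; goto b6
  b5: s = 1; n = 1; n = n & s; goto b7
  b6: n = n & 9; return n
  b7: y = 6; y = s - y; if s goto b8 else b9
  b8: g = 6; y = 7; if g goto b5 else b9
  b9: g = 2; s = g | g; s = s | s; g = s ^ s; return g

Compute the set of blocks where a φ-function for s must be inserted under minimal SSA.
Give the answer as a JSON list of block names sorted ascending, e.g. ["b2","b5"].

idom tree: b1←b0 b2←b0 b3←b2 b4←b0 b5←b2 b6←b0 b7←b5 b8←b7 b9←b7
Dom at joins:
  b2: preds {b0,b3}: {b0} ∩ {b0,b2,b3} = {b0}; idom=b0
  b4: preds {b0,b1}: {b0} ∩ {b0,b1} = {b0}; idom=b0
  b5: preds {b2,b8}: {b0,b2} ∩ {b0,b2,b5,b7,b8} = {b0,b2}; idom=b2
  b6: preds {b3,b4}: {b0,b2,b3} ∩ {b0,b4} = {b0}; idom=b0
  b9: preds {b7,b8}: {b0,b2,b5,b7} ∩ {b0,b2,b5,b7,b8} = {b0,b2,b5,b7}; idom=b7

DF walk-up:
  join b2 pred b0: · stop@b0
  join b2 pred b3: b3→b2 stop@b0
  join b4 pred b0: · stop@b0
  join b4 pred b1: b1 stop@b0
  join b5 pred b2: · stop@b2
  join b5 pred b8: b8→b7→b5 stop@b2
  join b6 pred b3: b3→b2 stop@b0
  join b6 pred b4: b4 stop@b0
  join b9 pred b7: · stop@b7
  join b9 pred b8: b8 stop@b7
  b0: DF=∅
  b1: DF={b4}
  b2: DF={b2,b6}
  b3: DF={b2,b6}
  b4: DF={b6}
  b5: DF={b5}
  b6: DF=∅
  b7: DF={b5}
  b8: DF={b5,b9}
  b9: DF=∅

φ for s: defs {b0,b2,b3,b5,b9}
  DF⁺ = {b2,b5,b6}

Answer: ["b2", "b5", "b6"]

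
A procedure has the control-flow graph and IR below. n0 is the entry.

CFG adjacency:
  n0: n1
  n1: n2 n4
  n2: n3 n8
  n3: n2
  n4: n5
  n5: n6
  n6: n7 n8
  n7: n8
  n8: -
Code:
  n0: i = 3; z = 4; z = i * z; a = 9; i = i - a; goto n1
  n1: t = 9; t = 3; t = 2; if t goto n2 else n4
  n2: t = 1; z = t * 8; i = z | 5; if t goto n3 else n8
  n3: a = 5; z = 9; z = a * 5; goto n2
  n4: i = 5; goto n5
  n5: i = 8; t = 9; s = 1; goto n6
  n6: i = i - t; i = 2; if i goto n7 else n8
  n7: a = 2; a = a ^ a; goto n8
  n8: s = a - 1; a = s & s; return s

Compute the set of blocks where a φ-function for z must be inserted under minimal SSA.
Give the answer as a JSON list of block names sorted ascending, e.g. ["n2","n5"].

Answer: ["n2", "n8"]

Working:
idom tree: n1←n0 n2←n1 n3←n2 n4←n1 n5←n4 n6←n5 n7←n6 n8←n1
Dom at joins:
  n2: preds {n1,n3}: {n0,n1} ∩ {n0,n1,n2,n3} = {n0,n1}; idom=n1
  n8: preds {n2,n6,n7}: {n0,n1,n2} ∩ {n0,n1,n4,n5,n6} ∩ {n0,n1,n4,n5,n6,n7} = {n0,n1}; idom=n1

DF walk-up:
  n2←n1: walk · to n1
  n2←n3: walk n3→n2 to n1
  n8←n2: walk n2 to n1
  n8←n6: walk n6→n5→n4 to n1
  n8←n7: walk n7→n6→n5→n4 to n1
  n0 → ∅
  n1 → ∅
  n2 → {n2,n8}
  n3 → {n2}
  n4 → {n8}
  n5 → {n8}
  n6 → {n8}
  n7 → {n8}
  n8 → ∅

φ for z: defs {n0,n2,n3}
  DF⁺ = {n2,n8}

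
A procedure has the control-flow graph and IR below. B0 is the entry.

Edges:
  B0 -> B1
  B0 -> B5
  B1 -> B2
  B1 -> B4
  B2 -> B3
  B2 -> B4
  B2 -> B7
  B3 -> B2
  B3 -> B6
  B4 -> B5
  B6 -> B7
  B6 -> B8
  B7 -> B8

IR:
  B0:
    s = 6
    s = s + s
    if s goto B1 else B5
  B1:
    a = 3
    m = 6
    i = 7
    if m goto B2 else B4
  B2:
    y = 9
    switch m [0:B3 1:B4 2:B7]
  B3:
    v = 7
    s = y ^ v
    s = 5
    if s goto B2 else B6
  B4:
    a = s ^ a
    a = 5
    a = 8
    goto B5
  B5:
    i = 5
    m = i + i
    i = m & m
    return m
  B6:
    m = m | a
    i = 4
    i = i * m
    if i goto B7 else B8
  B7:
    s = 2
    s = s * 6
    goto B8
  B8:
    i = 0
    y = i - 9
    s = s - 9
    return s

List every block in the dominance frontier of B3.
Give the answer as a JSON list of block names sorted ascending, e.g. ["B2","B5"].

Answer: ["B2", "B7", "B8"]

Working:
idom tree: B1←B0 B2←B1 B3←B2 B4←B1 B5←B0 B6←B3 B7←B2 B8←B2
Dom∩ at merges:
  B2: preds {B1,B3}: {B0,B1} ∩ {B0,B1,B2,B3} = {B0,B1}; idom=B1
  B4: preds {B1,B2}: {B0,B1} ∩ {B0,B1,B2} = {B0,B1}; idom=B1
  B5: preds {B0,B4}: {B0} ∩ {B0,B1,B4} = {B0}; idom=B0
  B7: preds {B2,B6}: {B0,B1,B2} ∩ {B0,B1,B2,B3,B6} = {B0,B1,B2}; idom=B2
  B8: preds {B6,B7}: {B0,B1,B2,B3,B6} ∩ {B0,B1,B2,B7} = {B0,B1,B2}; idom=B2

DF walk-up:
  B2←B1: walk · to B1
  B2←B3: walk B3→B2 to B1
  B4←B1: walk · to B1
  B4←B2: walk B2 to B1
  B5←B0: walk · to B0
  B5←B4: walk B4→B1 to B0
  B7←B2: walk · to B2
  B7←B6: walk B6→B3 to B2
  B8←B6: walk B6→B3 to B2
  B8←B7: walk B7 to B2
  B0 → ∅
  B1 → {B5}
  B2 → {B2,B4}
  B3 → {B2,B7,B8}
  B4 → {B5}
  B5 → ∅
  B6 → {B7,B8}
  B7 → {B8}
  B8 → ∅

DF(B3) = ["B2", "B7", "B8"]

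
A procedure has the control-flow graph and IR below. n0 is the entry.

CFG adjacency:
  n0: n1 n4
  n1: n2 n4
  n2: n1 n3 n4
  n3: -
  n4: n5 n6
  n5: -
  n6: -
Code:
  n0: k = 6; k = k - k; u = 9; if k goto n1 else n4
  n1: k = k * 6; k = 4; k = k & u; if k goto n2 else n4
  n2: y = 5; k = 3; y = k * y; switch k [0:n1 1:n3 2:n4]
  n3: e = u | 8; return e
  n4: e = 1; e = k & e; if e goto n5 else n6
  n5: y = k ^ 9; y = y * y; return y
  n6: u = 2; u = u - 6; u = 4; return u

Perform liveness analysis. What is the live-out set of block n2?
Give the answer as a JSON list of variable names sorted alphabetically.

Per-block:
  n0: def={k,u} ue=∅
  n1: def={k} ue={k,u}
  n2: def={k,y} ue=∅
  n3: def={e} ue={u}
  n4: def={e} ue={k}
  n5: def={y} ue={k}
  n6: def={u} ue=∅

Live sets:
  n0: in=∅ out={k,u}
  n1: in={k,u} out={k,u}
  n2: in={u} out={k,u}
  n3: in={u} out=∅
  n4: in={k} out={k}
  n5: in={k} out=∅
  n6: in=∅ out=∅

live-out(n2) = ["k", "u"]

Answer: ["k", "u"]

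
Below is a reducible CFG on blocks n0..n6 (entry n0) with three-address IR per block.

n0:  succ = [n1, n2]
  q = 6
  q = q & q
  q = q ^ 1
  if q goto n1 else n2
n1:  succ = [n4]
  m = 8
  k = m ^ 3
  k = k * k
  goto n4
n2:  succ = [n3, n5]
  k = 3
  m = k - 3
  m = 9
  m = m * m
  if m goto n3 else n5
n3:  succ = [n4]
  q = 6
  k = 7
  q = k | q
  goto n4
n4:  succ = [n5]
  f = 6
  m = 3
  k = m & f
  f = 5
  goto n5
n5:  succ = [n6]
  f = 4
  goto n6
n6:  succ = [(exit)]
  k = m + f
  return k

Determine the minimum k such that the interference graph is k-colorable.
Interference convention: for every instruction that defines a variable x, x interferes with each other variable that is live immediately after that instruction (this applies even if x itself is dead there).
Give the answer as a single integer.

Per-block:
  n0: def={q} ue=∅
  n1: def={k,m} ue=∅
  n2: def={k,m} ue=∅
  n3: def={k,q} ue=∅
  n4: def={f,k,m} ue=∅
  n5: def={f} ue=∅
  n6: def={k} ue={f,m}

Live sets:
  n0 li=∅ lo=∅
  n1 li=∅ lo=∅
  n2 li=∅ lo={m}
  n3 li=∅ lo=∅
  n4 li=∅ lo={m}
  n5 li={m} lo={f,m}
  n6 li={f,m} lo=∅

Interfere edges:
  f↔{m}
  k↔{m,q}
  m↔{f,k}
  q↔{k}

Registers:
  lower bound: {f,m} mutually conflict ⇒ χ ≥ 2
  2-colouring: c0={f,k}  c1={m,q}
  χ = 2

Answer: 2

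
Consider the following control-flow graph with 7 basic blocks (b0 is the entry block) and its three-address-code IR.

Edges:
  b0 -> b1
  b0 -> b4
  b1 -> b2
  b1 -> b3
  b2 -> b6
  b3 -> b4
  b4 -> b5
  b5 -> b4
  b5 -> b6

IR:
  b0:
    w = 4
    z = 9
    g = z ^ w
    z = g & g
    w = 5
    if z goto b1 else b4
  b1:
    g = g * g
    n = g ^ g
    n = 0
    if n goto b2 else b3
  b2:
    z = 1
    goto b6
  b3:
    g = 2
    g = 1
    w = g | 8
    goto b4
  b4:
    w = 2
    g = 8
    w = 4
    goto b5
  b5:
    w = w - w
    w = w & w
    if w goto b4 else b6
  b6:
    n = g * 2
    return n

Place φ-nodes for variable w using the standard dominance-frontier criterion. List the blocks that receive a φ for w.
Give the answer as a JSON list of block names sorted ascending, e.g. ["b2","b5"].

idom tree: b1←b0 b2←b1 b3←b1 b4←b0 b5←b4 b6←b0
Join-block Dom:
  b4: preds {b0,b3,b5}: {b0} ∩ {b0,b1,b3} ∩ {b0,b4,b5} = {b0}; idom=b0
  b6: preds {b2,b5}: {b0,b1,b2} ∩ {b0,b4,b5} = {b0}; idom=b0

DF derivation:
  b4←b0: walk · to b0
  b4←b3: walk b3→b1 to b0
  b4←b5: walk b5→b4 to b0
  b6←b2: walk b2→b1 to b0
  b6←b5: walk b5→b4 to b0
  DF(b0)=∅
  DF(b1)={b4,b6}
  DF(b2)={b6}
  DF(b3)={b4}
  DF(b4)={b4,b6}
  DF(b5)={b4,b6}
  DF(b6)=∅

φ for w: defs {b0,b3,b4,b5}
  DF⁺ = {b4,b6}

Answer: ["b4", "b6"]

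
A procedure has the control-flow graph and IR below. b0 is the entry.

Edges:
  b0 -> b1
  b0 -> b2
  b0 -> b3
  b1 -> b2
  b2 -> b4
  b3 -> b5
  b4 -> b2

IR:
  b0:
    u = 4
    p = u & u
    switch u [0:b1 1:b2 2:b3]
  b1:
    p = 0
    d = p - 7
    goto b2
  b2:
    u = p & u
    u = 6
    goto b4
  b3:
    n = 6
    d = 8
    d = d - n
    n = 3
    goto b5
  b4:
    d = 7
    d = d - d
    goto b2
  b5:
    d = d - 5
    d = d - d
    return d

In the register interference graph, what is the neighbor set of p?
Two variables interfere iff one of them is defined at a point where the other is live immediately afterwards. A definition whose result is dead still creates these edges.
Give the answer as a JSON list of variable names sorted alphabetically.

Answer: ["d", "u"]

Working:
def/use:
  b0 def {p,u} use ∅
  b1 def {d,p} use ∅
  b2 def {u} use {p,u}
  b3 def {d,n} use ∅
  b4 def {d} use ∅
  b5 def {d} use {d}

Live sets:
  live b0: ∅→{p,u}
  live b1: {u}→{p,u}
  live b2: {p,u}→{p,u}
  live b3: ∅→{d}
  live b4: {p,u}→{p,u}
  live b5: {d}→∅

Conflict graph:
  d: {n,p,u}
  n: {d}
  p: {d,u}
  u: {d,p}

N(p) = ["d", "u"]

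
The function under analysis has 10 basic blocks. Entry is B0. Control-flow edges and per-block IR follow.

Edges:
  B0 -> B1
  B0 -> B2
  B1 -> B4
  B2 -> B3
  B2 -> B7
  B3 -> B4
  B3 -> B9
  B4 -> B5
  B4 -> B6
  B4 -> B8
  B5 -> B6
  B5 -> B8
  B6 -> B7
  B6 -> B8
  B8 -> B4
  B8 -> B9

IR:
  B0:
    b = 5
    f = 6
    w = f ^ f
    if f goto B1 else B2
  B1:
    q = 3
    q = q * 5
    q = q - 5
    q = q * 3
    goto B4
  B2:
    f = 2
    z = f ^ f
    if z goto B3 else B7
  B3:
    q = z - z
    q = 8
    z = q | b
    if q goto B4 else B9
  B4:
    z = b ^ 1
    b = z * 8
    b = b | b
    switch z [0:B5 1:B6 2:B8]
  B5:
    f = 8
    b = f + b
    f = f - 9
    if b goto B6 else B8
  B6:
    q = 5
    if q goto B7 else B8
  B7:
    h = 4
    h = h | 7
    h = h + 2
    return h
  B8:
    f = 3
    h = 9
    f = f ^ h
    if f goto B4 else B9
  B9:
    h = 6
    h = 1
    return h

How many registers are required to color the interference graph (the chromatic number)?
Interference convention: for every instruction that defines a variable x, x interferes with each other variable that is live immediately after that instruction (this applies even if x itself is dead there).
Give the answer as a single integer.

Block summaries:
  B0 def {b,f,w} use ∅
  B1 def {q} use ∅
  B2 def {f,z} use ∅
  B3 def {q,z} use {b,z}
  B4 def {b,z} use {b}
  B5 def {b,f} use {b}
  B6 def {q} use ∅
  B7 def {h} use ∅
  B8 def {f,h} use ∅
  B9 def {h} use ∅

Live sets:
  B0: in=∅ out={b}
  B1: in={b} out={b}
  B2: in={b} out={b,z}
  B3: in={b,z} out={b}
  B4: in={b} out={b}
  B5: in={b} out={b}
  B6: in={b} out={b}
  B7: in=∅ out=∅
  B8: in={b} out={b}
  B9: in=∅ out=∅

Conflict graph:
  b — {f,h,q,w,z}
  f — {b,h,w}
  h — {b,f}
  q — {b,z}
  w — {b,f}
  z — {b,q}

Colouring:
  clique {b,f,h} ⇒ need ≥ 3
  3-colouring: R0={b}  R1={f,q}  R2={h,w,z}
  χ = 3

Answer: 3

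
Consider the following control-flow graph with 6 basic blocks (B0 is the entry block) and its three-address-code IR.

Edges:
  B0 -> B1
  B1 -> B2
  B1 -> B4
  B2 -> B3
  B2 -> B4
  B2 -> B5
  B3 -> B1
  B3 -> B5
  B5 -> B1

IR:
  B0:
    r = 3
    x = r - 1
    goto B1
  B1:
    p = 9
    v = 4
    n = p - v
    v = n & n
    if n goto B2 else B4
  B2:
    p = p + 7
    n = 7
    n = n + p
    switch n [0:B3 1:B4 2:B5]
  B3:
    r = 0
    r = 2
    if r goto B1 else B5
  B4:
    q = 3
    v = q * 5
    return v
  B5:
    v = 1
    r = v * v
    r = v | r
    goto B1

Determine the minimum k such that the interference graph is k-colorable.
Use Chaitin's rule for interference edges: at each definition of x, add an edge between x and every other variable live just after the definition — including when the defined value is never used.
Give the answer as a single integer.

Per-block:
  B0: {r,x} / ∅
  B1: {n,p,v} / ∅
  B2: {n,p} / {p}
  B3: {r} / ∅
  B4: {q,v} / ∅
  B5: {r,v} / ∅

Liveness:
  B0 li=∅ lo=∅
  B1 li=∅ lo={p}
  B2 li={p} lo=∅
  B3 li=∅ lo=∅
  B4 li=∅ lo=∅
  B5 li=∅ lo=∅

Interference:
  n — {p,v}
  p — {n,v}
  q — ∅
  r — {v}
  v — {n,p,r}
  x — ∅

Chromatic number:
  {n,p,v} pairwise interfere (3-clique) ⇒ χ ≥ 3
  3-colouring: r0={q,v,x}  r1={n,r}  r2={p}
  χ = 3

Answer: 3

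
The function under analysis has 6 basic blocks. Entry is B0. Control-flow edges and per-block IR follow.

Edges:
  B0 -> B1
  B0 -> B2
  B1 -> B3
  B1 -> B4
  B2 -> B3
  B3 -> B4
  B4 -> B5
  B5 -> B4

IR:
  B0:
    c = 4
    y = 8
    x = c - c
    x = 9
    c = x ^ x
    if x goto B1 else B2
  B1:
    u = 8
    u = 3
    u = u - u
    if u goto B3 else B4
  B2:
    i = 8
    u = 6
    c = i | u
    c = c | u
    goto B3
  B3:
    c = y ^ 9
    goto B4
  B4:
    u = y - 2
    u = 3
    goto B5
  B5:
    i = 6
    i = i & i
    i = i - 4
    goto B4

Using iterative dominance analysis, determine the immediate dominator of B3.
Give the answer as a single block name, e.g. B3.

idom tree: B1←B0 B2←B0 B3←B0 B4←B0 B5←B4
Dom at joins:
  B3: preds {B1,B2}: {B0,B1} ∩ {B0,B2} = {B0}; idom=B0
  B4: preds {B1,B3,B5}: {B0,B1} ∩ {B0,B3} ∩ {B0,B4,B5} = {B0}; idom=B0

idom(B3) = B0

Answer: B0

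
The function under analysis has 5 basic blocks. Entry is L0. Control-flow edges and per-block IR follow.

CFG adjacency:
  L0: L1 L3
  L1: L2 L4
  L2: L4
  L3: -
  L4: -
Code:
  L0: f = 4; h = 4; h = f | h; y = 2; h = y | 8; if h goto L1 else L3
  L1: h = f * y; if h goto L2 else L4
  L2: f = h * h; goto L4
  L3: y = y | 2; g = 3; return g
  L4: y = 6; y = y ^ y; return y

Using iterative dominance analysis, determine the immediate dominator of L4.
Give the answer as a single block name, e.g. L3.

Answer: L1

Analysis:
idom tree: L1←L0 L2←L1 L3←L0 L4←L1
Join-block Dom:
  L4: preds {L1,L2}: {L0,L1} ∩ {L0,L1,L2} = {L0,L1}; idom=L1

idom(L4) = L1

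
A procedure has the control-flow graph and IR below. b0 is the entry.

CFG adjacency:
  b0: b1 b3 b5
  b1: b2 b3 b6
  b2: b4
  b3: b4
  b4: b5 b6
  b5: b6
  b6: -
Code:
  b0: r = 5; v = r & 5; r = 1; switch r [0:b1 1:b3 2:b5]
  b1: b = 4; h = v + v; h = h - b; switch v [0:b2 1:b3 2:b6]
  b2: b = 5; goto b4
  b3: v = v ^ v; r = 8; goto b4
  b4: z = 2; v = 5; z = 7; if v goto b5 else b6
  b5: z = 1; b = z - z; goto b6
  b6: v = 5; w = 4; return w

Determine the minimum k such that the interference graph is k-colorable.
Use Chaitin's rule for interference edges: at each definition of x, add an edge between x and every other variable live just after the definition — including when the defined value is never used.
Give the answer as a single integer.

Answer: 3

Working:
Block summaries:
  b0: def={r,v} ue=∅
  b1: def={b,h} ue={v}
  b2: def={b} ue=∅
  b3: def={r,v} ue={v}
  b4: def={v,z} ue=∅
  b5: def={b,z} ue=∅
  b6: def={v,w} ue=∅

Backward fixpoint:
  b0: in=∅ out={v}
  b1: in={v} out={v}
  b2: in=∅ out=∅
  b3: in={v} out=∅
  b4: in=∅ out=∅
  b5: in=∅ out=∅
  b6: in=∅ out=∅

Conflict graph:
  b↔{h,v}
  h↔{b,v}
  r↔{v}
  v↔{b,h,r,z}
  w↔∅
  z↔{v}

Chromatic number:
  lower bound: {b,h,v} mutually conflict ⇒ χ ≥ 3
  assign b→c1 h→c2 r→c1 v→c0 w→c0 z→c1 — no edge inside a register ⇒ χ ≤ 3
  χ = 3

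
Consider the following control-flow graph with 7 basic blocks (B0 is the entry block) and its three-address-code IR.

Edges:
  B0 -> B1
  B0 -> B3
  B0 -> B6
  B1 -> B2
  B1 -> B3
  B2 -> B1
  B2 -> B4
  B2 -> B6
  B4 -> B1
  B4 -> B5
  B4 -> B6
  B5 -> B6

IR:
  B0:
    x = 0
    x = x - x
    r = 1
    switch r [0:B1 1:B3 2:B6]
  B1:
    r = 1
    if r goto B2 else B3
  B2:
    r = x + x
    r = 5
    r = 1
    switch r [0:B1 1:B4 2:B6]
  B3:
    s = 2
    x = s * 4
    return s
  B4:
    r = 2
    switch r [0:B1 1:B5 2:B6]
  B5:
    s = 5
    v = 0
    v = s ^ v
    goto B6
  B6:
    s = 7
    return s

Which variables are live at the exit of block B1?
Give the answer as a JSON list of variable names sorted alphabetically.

Block summaries:
  B0 def {r,x} use ∅
  B1 def {r} use ∅
  B2 def {r} use {x}
  B3 def {s,x} use ∅
  B4 def {r} use ∅
  B5 def {s,v} use ∅
  B6 def {s} use ∅

Backward fixpoint:
  B0 li=∅ lo={x}
  B1 li={x} lo={x}
  B2 li={x} lo={x}
  B3 li=∅ lo=∅
  B4 li={x} lo={x}
  B5 li=∅ lo=∅
  B6 li=∅ lo=∅

live-out(B1) = ["x"]

Answer: ["x"]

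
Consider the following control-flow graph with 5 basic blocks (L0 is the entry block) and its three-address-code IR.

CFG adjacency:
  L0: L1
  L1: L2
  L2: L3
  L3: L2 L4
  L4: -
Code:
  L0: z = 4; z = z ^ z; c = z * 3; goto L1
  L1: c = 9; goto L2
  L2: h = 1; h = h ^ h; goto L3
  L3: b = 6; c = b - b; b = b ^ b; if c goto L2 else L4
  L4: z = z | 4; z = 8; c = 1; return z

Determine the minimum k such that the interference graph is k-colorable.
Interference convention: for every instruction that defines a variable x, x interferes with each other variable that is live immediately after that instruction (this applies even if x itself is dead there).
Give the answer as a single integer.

Answer: 3

Analysis:
def/use:
  L0 def {c,z} use ∅
  L1 def {c} use ∅
  L2 def {h} use ∅
  L3 def {b,c} use ∅
  L4 def {c,z} use {z}

Live sets:
  L0: in=∅ out={z}
  L1: in={z} out={z}
  L2: in={z} out={z}
  L3: in={z} out={z}
  L4: in={z} out=∅

Interfere edges:
  b↔{c,z}
  c↔{b,z}
  h↔{z}
  z↔{b,c,h}

Chromatic number:
  clique {b,c,z} ⇒ need ≥ 3
  3-colouring: r0={z}  r1={b,h}  r2={c}
  χ = 3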